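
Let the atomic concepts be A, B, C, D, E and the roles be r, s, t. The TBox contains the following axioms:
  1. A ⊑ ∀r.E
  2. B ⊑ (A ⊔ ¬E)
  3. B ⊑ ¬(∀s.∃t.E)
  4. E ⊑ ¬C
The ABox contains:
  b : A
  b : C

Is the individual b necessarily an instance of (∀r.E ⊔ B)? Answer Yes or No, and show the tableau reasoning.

1. b : (∀r.E ⊔ B)?  L(b) = {A, C} ∪ {(∃r.¬E ⊓ ¬B)}
   clash {C, ¬C} at b — b ∈ (∀r.E ⊔ B)
2. Hence b : (∀r.E ⊔ B): entailed.

Yes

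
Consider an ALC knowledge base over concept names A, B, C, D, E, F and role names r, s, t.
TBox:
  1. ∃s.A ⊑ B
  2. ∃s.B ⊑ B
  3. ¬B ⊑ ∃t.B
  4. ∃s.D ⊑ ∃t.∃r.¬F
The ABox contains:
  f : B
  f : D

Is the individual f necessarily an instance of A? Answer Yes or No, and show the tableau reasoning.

No

1. f : A?  L(f) = {B, D} ∪ {¬A}
   open: L(f) ⊇ {B, D, ¬A, ∀s.¬D} — f ∉ A possible
2. Hence f : A: not entailed.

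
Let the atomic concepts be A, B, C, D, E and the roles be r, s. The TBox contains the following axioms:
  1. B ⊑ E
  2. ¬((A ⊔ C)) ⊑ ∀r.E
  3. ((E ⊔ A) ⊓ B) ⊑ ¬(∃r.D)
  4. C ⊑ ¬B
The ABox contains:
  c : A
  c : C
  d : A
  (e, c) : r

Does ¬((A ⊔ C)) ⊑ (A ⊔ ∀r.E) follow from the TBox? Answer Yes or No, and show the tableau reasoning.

Yes

1. ¬((A ⊔ C)) ⊑ (A ⊔ ∀r.E)  ⇔  ((¬A ⊓ ¬C) ⊓ (¬A ⊓ ∃r.¬E)) unsat w.r.t. T
   all branches close; clash {E, ¬E} at an ∃-successor
2. Hence ¬((A ⊔ C)) ⊑ (A ⊔ ∀r.E): entailed.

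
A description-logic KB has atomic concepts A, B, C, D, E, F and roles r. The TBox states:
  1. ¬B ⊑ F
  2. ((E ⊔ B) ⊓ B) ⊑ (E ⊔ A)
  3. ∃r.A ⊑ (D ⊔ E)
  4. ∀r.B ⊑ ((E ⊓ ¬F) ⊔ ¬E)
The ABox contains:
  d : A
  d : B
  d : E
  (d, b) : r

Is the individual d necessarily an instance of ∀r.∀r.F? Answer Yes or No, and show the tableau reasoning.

No

1. d : ∀r.∀r.F?  L(d) = {A, B, E} ∪ {∃r.∃r.¬F}
   open: L(d) ⊇ {A, B, E, ∀r.¬A, ∃r.¬B, …} (+ ∃-successors) — d ∉ ∀r.∀r.F possible
2. Hence d : ∀r.∀r.F: not entailed.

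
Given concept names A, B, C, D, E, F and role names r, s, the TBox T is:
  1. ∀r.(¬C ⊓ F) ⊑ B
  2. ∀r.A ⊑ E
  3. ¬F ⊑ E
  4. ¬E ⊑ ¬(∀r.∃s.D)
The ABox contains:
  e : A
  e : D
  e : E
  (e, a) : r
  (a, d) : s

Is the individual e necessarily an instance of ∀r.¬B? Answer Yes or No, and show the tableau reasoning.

1. e : ∀r.¬B?  L(e) = {A, D, E} ∪ {∃r.B}
   open: L(e) ⊇ {A, D, E, ∃r.(C ⊔ ¬F), ∃r.B} (+ ∃-successors) — e ∉ ∀r.¬B possible
2. Hence e : ∀r.¬B: not entailed.

No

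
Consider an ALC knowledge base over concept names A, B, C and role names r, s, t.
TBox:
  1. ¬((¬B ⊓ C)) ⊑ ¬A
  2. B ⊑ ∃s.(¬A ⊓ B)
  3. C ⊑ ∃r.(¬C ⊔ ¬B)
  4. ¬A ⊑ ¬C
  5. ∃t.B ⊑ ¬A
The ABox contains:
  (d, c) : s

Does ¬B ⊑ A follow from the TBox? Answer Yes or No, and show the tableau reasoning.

No

1. ¬B ⊑ A  ⇔  (¬B ⊓ ¬A) unsat w.r.t. T
   apply at x₀: ¬A⊑¬C
   open: L(x₀) ⊇ {¬A, ¬B, ¬C}
2. Hence ¬B ⊑ A: not entailed.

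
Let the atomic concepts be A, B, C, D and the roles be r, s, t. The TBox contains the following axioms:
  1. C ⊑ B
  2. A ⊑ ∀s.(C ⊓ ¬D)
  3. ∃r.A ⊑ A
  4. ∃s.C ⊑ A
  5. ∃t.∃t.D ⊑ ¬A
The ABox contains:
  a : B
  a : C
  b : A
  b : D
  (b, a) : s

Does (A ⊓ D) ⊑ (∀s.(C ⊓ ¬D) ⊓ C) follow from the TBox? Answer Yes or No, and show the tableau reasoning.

No

1. (A ⊓ D) ⊑ (∀s.(C ⊓ ¬D) ⊓ C)  ⇔  ((A ⊓ D) ⊓ (∃s.(¬C ⊔ D) ⊔ ¬C)) unsat w.r.t. T
   apply at x₀: A⊑∀s.(C ⊓ ¬D)
   open: L(x₀) ⊇ {A, D, ¬C, ∀s.(C ⊓ ¬D), ∀t.∀t.¬D}
2. Hence (A ⊓ D) ⊑ (∀s.(C ⊓ ¬D) ⊓ C): not entailed.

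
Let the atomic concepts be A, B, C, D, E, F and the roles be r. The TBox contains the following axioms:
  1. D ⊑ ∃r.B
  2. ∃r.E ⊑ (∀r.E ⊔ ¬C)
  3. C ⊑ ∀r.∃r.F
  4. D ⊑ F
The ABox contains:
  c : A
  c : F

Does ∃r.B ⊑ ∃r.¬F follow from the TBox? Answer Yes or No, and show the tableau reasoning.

No

1. ∃r.B ⊑ ∃r.¬F  ⇔  (∃r.B ⊓ ∀r.F) unsat w.r.t. T
   open: L(x₀) ⊇ {¬C, ¬D, ∀r.F, ∀r.¬E, ∃r.B} (+ ∃-successors)
2. Hence ∃r.B ⊑ ∃r.¬F: not entailed.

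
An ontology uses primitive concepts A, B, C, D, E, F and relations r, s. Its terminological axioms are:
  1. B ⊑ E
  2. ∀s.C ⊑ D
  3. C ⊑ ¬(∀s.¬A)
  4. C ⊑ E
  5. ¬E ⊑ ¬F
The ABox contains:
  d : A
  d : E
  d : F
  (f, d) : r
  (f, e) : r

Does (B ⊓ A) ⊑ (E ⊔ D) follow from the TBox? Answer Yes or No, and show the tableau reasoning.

1. (B ⊓ A) ⊑ (E ⊔ D)  ⇔  ((B ⊓ A) ⊓ (¬E ⊓ ¬D)) unsat w.r.t. T
   all branches close; clash {E, ¬E} at x₀
2. Hence (B ⊓ A) ⊑ (E ⊔ D): entailed.

Yes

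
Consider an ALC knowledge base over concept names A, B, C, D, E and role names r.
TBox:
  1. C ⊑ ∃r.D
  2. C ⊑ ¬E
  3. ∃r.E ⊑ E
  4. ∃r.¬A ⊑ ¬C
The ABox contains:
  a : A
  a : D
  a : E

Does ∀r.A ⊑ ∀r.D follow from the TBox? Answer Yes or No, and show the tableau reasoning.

1. ∀r.A ⊑ ∀r.D  ⇔  (∀r.A ⊓ ∃r.¬D) unsat w.r.t. T
   open: L(x₀) ⊇ {¬C, ∀r.A, ∀r.¬E, ∃r.¬D} (+ ∃-successors)
2. Hence ∀r.A ⊑ ∀r.D: not entailed.

No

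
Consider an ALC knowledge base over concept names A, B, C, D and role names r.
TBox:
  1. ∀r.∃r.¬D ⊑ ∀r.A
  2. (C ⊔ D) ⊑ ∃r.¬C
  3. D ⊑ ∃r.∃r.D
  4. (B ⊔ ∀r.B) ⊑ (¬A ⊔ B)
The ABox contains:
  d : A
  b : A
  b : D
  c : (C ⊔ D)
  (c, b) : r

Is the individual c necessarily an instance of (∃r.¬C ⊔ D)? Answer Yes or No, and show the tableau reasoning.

1. c : (∃r.¬C ⊔ D)?  L(c) = {(C ⊔ D)} ∪ {(∀r.C ⊓ ¬D)}
   clash {D, ¬D} at c — c ∈ (∃r.¬C ⊔ D)
2. Hence c : (∃r.¬C ⊔ D): entailed.

Yes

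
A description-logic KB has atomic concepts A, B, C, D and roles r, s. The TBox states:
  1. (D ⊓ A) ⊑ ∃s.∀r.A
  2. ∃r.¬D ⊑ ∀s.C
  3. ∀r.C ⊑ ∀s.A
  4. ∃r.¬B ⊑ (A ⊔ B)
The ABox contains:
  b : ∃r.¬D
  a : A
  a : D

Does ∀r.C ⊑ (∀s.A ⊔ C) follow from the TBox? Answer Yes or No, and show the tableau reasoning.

1. ∀r.C ⊑ (∀s.A ⊔ C)  ⇔  (∀r.C ⊓ (∃s.¬A ⊓ ¬C)) unsat w.r.t. T
   all branches close; clash {A, ¬A} at an ∃-successor
2. Hence ∀r.C ⊑ (∀s.A ⊔ C): entailed.

Yes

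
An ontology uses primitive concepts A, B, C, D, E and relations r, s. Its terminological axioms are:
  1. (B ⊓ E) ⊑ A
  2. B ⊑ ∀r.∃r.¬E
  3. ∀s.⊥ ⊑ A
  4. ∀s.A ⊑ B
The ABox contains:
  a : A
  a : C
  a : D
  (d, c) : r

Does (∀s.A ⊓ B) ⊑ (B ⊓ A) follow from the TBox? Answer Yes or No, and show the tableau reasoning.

1. (∀s.A ⊓ B) ⊑ (B ⊓ A)  ⇔  ((∀s.A ⊓ B) ⊓ (¬B ⊔ ¬A)) unsat w.r.t. T
   apply at x₀: B⊑∀r.∃r.¬E
   open: L(x₀) ⊇ {B, ¬A, ¬E, ∀r.∃r.¬E, ∀s.A, …} (+ ∃-successors)
2. Hence (∀s.A ⊓ B) ⊑ (B ⊓ A): not entailed.

No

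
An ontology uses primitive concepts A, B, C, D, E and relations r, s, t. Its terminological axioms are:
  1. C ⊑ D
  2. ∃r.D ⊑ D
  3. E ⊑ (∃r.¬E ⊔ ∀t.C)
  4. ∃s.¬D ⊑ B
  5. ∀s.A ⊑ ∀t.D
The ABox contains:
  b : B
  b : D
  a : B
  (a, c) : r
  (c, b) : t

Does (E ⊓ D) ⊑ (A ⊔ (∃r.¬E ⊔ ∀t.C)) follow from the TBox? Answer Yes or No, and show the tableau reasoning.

1. (E ⊓ D) ⊑ (A ⊔ (∃r.¬E ⊔ ∀t.C))  ⇔  ((E ⊓ D) ⊓ (¬A ⊓ (∀r.E ⊓ ∃t.¬C))) unsat w.r.t. T
   all branches close; clash {C, ¬C} at an ∃-successor
2. Hence (E ⊓ D) ⊑ (A ⊔ (∃r.¬E ⊔ ∀t.C)): entailed.

Yes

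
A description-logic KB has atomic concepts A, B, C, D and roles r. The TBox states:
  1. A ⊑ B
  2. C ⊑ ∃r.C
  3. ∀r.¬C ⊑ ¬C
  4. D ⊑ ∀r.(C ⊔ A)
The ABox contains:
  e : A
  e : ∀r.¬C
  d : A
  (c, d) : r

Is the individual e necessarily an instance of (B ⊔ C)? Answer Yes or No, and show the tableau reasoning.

Yes

1. e : (B ⊔ C)?  L(e) = {A, ∀r.¬C} ∪ {(¬B ⊓ ¬C)}
   clash {B, ¬B} at e — e ∈ (B ⊔ C)
2. Hence e : (B ⊔ C): entailed.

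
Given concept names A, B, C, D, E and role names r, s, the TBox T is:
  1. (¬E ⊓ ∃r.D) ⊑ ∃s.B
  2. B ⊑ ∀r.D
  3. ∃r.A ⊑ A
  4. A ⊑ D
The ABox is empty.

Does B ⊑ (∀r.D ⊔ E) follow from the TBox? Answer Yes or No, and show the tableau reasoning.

Yes

1. B ⊑ (∀r.D ⊔ E)  ⇔  (B ⊓ (∃r.¬D ⊓ ¬E)) unsat w.r.t. T
   all branches close; clash {D, ¬D} at an ∃-successor
2. Hence B ⊑ (∀r.D ⊔ E): entailed.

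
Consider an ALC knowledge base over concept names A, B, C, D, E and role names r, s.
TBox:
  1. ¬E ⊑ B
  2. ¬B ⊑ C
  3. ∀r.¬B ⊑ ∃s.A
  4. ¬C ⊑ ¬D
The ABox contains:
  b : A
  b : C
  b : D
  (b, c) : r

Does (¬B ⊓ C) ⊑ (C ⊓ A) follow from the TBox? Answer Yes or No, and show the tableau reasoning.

No

1. (¬B ⊓ C) ⊑ (C ⊓ A)  ⇔  ((¬B ⊓ C) ⊓ (¬C ⊔ ¬A)) unsat w.r.t. T
   open: L(x₀) ⊇ {C, E, ¬A, ¬B, ∃r.B} (+ ∃-successors)
2. Hence (¬B ⊓ C) ⊑ (C ⊓ A): not entailed.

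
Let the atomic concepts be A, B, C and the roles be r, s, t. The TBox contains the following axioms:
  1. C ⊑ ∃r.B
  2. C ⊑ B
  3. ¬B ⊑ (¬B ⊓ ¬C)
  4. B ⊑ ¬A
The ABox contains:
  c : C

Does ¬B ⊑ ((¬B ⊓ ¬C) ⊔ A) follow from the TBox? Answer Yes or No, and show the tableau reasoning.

1. ¬B ⊑ ((¬B ⊓ ¬C) ⊔ A)  ⇔  (¬B ⊓ ((B ⊔ C) ⊓ ¬A)) unsat w.r.t. T
   all branches close; clash {B, ¬B} at x₀
2. Hence ¬B ⊑ ((¬B ⊓ ¬C) ⊔ A): entailed.

Yes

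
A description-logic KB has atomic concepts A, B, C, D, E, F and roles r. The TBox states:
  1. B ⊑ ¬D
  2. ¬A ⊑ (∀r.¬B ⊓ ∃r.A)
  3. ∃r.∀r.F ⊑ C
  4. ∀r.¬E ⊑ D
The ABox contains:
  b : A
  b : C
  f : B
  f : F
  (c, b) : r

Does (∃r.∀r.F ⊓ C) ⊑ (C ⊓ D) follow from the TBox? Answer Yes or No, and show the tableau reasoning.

1. (∃r.∀r.F ⊓ C) ⊑ (C ⊓ D)  ⇔  ((∃r.∀r.F ⊓ C) ⊓ (¬C ⊔ ¬D)) unsat w.r.t. T
   open: L(x₀) ⊇ {A, C, ¬B, ¬D, ∃r.E, …} (+ ∃-successors)
2. Hence (∃r.∀r.F ⊓ C) ⊑ (C ⊓ D): not entailed.

No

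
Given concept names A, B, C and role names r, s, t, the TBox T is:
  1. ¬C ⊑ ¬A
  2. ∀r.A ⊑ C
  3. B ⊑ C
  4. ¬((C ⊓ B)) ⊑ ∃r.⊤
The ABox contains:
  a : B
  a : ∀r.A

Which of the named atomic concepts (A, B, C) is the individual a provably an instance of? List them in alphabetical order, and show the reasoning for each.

{B, C}

1. a : A?  L(a) = {B, ∀r.A} ∪ {¬A}
   apply at a: ∀r.A⊑C; B⊑C
   open: L(a) ⊇ {B, C, ¬A, ∀r.A} — a ∉ A possible
2. a : B?  L(a) = {B, ∀r.A} ∪ {¬B}
   clash {B, ¬B} at a — a ∈ B
3. a : C?  L(a) = {B, ∀r.A} ∪ {¬C}
   clash {C, ¬C} at a — a ∈ C
4. Entailed for a: {B, C}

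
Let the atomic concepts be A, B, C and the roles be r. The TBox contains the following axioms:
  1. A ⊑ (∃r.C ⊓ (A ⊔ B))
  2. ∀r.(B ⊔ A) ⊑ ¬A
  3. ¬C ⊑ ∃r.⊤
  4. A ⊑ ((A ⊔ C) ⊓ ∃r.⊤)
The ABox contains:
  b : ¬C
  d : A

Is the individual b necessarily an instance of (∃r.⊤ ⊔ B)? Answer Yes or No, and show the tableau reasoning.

Yes

1. b : (∃r.⊤ ⊔ B)?  L(b) = {¬C} ∪ {(∀r.⊥ ⊓ ¬B)}
   clash {C, ¬C} at b — b ∈ (∃r.⊤ ⊔ B)
2. Hence b : (∃r.⊤ ⊔ B): entailed.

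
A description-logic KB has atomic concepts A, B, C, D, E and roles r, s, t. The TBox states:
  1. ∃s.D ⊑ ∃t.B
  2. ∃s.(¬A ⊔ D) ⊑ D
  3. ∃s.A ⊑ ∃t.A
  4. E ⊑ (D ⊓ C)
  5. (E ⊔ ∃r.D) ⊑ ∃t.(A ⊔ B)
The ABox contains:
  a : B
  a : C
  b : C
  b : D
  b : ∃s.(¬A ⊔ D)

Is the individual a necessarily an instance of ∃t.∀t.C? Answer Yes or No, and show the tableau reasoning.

1. a : ∃t.∀t.C?  L(a) = {B, C} ∪ {∀t.∃t.¬C}
   open: L(a) ⊇ {B, C, ¬E, ∀r.¬D, ∀s.(A ⊓ ¬D), …} — a ∉ ∃t.∀t.C possible
2. Hence a : ∃t.∀t.C: not entailed.

No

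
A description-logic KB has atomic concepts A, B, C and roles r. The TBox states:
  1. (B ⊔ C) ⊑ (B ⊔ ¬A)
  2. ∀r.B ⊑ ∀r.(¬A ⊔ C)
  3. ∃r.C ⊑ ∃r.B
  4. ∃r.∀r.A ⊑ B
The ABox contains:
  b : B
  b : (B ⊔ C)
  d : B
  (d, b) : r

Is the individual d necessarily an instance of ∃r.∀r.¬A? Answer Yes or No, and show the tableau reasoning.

No

1. d : ∃r.∀r.¬A?  L(d) = {B} ∪ {∀r.∃r.A}
   open: L(d) ⊇ {B, ∀r.¬C, ∀r.∃r.A, ∃r.¬B} (+ ∃-successors) — d ∉ ∃r.∀r.¬A possible
2. Hence d : ∃r.∀r.¬A: not entailed.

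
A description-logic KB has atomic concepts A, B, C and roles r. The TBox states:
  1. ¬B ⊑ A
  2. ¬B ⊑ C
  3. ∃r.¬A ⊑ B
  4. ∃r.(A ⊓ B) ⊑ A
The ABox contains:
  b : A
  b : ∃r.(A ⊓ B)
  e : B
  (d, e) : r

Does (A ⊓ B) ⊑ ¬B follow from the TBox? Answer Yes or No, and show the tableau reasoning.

No

1. (A ⊓ B) ⊑ ¬B  ⇔  ((A ⊓ B) ⊓ B) unsat w.r.t. T
   open: L(x₀) ⊇ {A, B}
2. Hence (A ⊓ B) ⊑ ¬B: not entailed.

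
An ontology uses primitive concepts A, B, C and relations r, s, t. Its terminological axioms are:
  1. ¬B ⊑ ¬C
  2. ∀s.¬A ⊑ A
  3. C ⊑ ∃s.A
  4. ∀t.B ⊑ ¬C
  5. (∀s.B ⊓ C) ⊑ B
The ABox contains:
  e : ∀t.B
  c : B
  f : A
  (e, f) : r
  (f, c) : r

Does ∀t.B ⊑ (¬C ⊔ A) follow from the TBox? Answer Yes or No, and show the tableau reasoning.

Yes

1. ∀t.B ⊑ (¬C ⊔ A)  ⇔  (∀t.B ⊓ (C ⊓ ¬A)) unsat w.r.t. T
   all branches close; clash {C, ¬C} at x₀
2. Hence ∀t.B ⊑ (¬C ⊔ A): entailed.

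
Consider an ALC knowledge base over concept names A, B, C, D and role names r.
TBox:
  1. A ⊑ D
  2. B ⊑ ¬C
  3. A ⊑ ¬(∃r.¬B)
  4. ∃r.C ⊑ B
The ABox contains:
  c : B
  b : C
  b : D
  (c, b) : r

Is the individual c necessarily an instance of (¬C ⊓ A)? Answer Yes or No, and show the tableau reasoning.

No

1. c : (¬C ⊓ A)?  L(c) = {B} ∪ {(C ⊔ ¬A)}
   apply at c: B⊑¬C
   open: L(c) ⊇ {B, ¬A, ¬C} — c ∉ (¬C ⊓ A) possible
2. Hence c : (¬C ⊓ A): not entailed.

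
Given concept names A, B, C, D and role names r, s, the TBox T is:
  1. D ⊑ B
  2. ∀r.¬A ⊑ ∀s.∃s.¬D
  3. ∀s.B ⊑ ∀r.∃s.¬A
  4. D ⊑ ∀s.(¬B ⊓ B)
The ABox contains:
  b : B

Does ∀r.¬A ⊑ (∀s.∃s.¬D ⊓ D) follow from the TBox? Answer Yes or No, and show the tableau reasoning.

No

1. ∀r.¬A ⊑ (∀s.∃s.¬D ⊓ D)  ⇔  (∀r.¬A ⊓ (∃s.∀s.D ⊔ ¬D)) unsat w.r.t. T
   apply at x₀: ∀r.¬A⊑∀s.∃s.¬D
   open: L(x₀) ⊇ {¬D, ∀r.¬A, ∀s.∃s.¬D, ∃s.¬B} (+ ∃-successors)
2. Hence ∀r.¬A ⊑ (∀s.∃s.¬D ⊓ D): not entailed.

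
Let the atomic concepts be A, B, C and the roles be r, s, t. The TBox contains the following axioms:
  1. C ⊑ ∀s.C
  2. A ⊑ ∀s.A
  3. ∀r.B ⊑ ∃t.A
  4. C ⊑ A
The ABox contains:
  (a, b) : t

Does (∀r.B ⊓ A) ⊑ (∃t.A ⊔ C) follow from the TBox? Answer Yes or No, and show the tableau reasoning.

Yes

1. (∀r.B ⊓ A) ⊑ (∃t.A ⊔ C)  ⇔  ((∀r.B ⊓ A) ⊓ (∀t.¬A ⊓ ¬C)) unsat w.r.t. T
   all branches close; clash {A, ¬A} at an ∃-successor
2. Hence (∀r.B ⊓ A) ⊑ (∃t.A ⊔ C): entailed.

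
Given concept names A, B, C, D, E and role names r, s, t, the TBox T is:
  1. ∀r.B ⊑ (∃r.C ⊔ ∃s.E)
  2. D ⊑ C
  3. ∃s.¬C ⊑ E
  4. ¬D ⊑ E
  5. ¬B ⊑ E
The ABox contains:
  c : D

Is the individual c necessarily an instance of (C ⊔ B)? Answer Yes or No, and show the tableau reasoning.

Yes

1. c : (C ⊔ B)?  L(c) = {D} ∪ {(¬C ⊓ ¬B)}
   clash {C, ¬C} at c — c ∈ (C ⊔ B)
2. Hence c : (C ⊔ B): entailed.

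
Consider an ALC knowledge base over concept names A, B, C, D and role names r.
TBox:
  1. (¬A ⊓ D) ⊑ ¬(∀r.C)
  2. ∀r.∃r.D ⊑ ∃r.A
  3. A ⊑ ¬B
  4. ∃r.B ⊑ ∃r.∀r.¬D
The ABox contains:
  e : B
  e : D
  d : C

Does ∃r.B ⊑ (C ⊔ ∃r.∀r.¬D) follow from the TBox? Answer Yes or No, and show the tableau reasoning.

1. ∃r.B ⊑ (C ⊔ ∃r.∀r.¬D)  ⇔  (∃r.B ⊓ (¬C ⊓ ∀r.∃r.D)) unsat w.r.t. T
   all branches close; clash {D, ¬D} at an ∃-successor
2. Hence ∃r.B ⊑ (C ⊔ ∃r.∀r.¬D): entailed.

Yes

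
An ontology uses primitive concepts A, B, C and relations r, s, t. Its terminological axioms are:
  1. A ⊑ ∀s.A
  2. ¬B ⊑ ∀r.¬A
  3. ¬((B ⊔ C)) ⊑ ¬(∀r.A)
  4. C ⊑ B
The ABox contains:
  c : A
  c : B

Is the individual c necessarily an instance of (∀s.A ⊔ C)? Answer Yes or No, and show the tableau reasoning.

Yes

1. c : (∀s.A ⊔ C)?  L(c) = {A, B} ∪ {(∃s.¬A ⊓ ¬C)}
   clash {A, ¬A} at an ∃-successor — c ∈ (∀s.A ⊔ C)
2. Hence c : (∀s.A ⊔ C): entailed.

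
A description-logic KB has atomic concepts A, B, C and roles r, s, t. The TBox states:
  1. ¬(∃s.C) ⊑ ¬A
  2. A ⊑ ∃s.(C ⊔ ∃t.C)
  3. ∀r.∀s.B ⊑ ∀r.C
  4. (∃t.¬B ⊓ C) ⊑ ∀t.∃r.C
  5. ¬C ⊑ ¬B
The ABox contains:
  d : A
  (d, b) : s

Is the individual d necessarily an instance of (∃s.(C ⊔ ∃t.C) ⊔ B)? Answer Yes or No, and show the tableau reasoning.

1. d : (∃s.(C ⊔ ∃t.C) ⊔ B)?  L(d) = {A} ∪ {(∀s.(¬C ⊓ ∀t.¬C) ⊓ ¬B)}
   clash {A, ¬A} at d — d ∈ (∃s.(C ⊔ ∃t.C) ⊔ B)
2. Hence d : (∃s.(C ⊔ ∃t.C) ⊔ B): entailed.

Yes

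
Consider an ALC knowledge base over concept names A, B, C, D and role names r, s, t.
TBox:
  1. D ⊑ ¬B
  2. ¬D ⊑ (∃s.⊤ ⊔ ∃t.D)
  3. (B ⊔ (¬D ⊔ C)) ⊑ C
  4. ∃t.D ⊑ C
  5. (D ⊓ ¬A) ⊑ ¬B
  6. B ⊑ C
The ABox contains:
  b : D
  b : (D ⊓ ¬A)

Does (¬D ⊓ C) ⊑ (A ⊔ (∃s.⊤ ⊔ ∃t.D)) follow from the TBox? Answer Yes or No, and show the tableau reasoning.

1. (¬D ⊓ C) ⊑ (A ⊔ (∃s.⊤ ⊔ ∃t.D))  ⇔  ((¬D ⊓ C) ⊓ (¬A ⊓ (∀s.⊥ ⊓ ∀t.¬D))) unsat w.r.t. T
   all branches close; clash {D, ¬D} at an ∃-successor
2. Hence (¬D ⊓ C) ⊑ (A ⊔ (∃s.⊤ ⊔ ∃t.D)): entailed.

Yes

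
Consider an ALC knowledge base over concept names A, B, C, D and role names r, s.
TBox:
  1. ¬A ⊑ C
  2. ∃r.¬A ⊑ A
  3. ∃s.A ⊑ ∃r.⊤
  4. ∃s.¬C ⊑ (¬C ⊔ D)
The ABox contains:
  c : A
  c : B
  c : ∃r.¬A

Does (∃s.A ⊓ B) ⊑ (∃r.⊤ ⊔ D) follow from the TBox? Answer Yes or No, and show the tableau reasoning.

Yes

1. (∃s.A ⊓ B) ⊑ (∃r.⊤ ⊔ D)  ⇔  ((∃s.A ⊓ B) ⊓ (∀r.⊥ ⊓ ¬D)) unsat w.r.t. T
   all branches close; clash {D, ¬D} at x₀
2. Hence (∃s.A ⊓ B) ⊑ (∃r.⊤ ⊔ D): entailed.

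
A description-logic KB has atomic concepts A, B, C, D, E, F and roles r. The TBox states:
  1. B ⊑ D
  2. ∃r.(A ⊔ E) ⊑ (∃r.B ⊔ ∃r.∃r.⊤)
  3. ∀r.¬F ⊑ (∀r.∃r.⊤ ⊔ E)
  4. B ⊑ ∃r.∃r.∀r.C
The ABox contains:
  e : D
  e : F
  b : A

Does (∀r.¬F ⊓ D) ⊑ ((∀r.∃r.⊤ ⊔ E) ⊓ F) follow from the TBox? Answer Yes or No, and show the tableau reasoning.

No

1. (∀r.¬F ⊓ D) ⊑ ((∀r.∃r.⊤ ⊔ E) ⊓ F)  ⇔  ((∀r.¬F ⊓ D) ⊓ ((∃r.∀r.⊥ ⊓ ¬E) ⊔ ¬F)) unsat w.r.t. T
   apply at x₀: ∀r.¬F⊑(∀r.∃r.⊤ ⊔ E)
   open: L(x₀) ⊇ {D, ¬B, ¬F, ∀r.(¬A ⊓ ¬E), ∀r.¬F, …}
2. Hence (∀r.¬F ⊓ D) ⊑ ((∀r.∃r.⊤ ⊔ E) ⊓ F): not entailed.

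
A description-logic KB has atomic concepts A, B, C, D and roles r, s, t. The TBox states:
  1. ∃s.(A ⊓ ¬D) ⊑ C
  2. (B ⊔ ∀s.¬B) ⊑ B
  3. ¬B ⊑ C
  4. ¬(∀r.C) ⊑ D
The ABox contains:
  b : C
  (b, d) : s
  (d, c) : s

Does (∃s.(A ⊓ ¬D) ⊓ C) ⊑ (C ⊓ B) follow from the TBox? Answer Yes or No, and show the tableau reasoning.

1. (∃s.(A ⊓ ¬D) ⊓ C) ⊑ (C ⊓ B)  ⇔  ((∃s.(A ⊓ ¬D) ⊓ C) ⊓ (¬C ⊔ ¬B)) unsat w.r.t. T
   open: L(x₀) ⊇ {C, ¬B, ∀r.C, ∃s.(A ⊓ ¬D), ∃s.B} (+ ∃-successors)
2. Hence (∃s.(A ⊓ ¬D) ⊓ C) ⊑ (C ⊓ B): not entailed.

No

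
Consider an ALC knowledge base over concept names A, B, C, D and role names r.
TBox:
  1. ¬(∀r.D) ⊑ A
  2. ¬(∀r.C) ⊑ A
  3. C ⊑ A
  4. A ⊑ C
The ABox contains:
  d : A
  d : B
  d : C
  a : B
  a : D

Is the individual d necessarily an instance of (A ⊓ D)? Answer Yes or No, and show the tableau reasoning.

No

1. d : (A ⊓ D)?  L(d) = {A, B, C} ∪ {(¬A ⊔ ¬D)}
   open: L(d) ⊇ {A, B, C, ¬D} — d ∉ (A ⊓ D) possible
2. Hence d : (A ⊓ D): not entailed.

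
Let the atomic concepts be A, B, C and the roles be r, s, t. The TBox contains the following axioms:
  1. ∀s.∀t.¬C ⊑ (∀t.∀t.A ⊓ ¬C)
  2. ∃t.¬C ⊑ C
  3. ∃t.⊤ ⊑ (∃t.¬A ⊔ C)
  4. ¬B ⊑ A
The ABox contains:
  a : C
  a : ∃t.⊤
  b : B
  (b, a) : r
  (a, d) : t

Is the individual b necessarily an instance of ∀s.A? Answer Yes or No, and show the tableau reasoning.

1. b : ∀s.A?  L(b) = {B} ∪ {∃s.¬A}
   open: L(b) ⊇ {B, ∀t.C, ∀t.⊥, ∃s.¬A, ∃s.∃t.C} (+ ∃-successors) — b ∉ ∀s.A possible
2. Hence b : ∀s.A: not entailed.

No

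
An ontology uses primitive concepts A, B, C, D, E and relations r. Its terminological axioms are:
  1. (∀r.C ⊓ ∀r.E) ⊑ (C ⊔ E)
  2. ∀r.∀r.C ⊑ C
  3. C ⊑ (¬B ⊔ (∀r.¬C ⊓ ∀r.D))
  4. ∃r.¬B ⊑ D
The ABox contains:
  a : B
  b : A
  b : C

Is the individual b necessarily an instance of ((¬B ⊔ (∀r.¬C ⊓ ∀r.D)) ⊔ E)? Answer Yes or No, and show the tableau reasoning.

1. b : ((¬B ⊔ (∀r.¬C ⊓ ∀r.D)) ⊔ E)?  L(b) = {A, C} ∪ {((B ⊓ (∃r.C ⊔ ∃r.¬D)) ⊓ ¬E)}
   clash {D, ¬D} at an ∃-successor — b ∈ ((¬B ⊔ (∀r.¬C ⊓ ∀r.D)) ⊔ E)
2. Hence b : ((¬B ⊔ (∀r.¬C ⊓ ∀r.D)) ⊔ E): entailed.

Yes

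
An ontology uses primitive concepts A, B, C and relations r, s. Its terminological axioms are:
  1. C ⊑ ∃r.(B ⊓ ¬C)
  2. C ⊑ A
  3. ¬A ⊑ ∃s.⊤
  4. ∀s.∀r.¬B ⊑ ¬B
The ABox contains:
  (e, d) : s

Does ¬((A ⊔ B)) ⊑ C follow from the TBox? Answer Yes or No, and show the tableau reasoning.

1. ¬((A ⊔ B)) ⊑ C  ⇔  ((¬A ⊓ ¬B) ⊓ ¬C) unsat w.r.t. T
   apply at x₀: ¬A⊑∃s.⊤
   open: L(x₀) ⊇ {¬A, ¬B, ¬C, ∃s.⊤} (+ ∃-successors)
2. Hence ¬((A ⊔ B)) ⊑ C: not entailed.

No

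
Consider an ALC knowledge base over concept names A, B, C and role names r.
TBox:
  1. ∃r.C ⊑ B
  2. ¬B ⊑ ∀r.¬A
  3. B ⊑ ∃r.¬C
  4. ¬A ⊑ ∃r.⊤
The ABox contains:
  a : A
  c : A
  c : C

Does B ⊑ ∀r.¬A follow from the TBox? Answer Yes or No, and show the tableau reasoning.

No

1. B ⊑ ∀r.¬A  ⇔  (B ⊓ ∃r.A) unsat w.r.t. T
   apply at x₀: B⊑∃r.¬C
   open: L(x₀) ⊇ {A, B, ∃r.A, ∃r.¬C} (+ ∃-successors)
2. Hence B ⊑ ∀r.¬A: not entailed.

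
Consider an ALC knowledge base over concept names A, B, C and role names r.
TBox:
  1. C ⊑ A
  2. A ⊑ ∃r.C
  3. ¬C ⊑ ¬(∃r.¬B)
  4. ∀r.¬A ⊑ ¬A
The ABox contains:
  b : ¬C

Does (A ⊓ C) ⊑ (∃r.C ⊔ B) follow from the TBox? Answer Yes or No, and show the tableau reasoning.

Yes

1. (A ⊓ C) ⊑ (∃r.C ⊔ B)  ⇔  ((A ⊓ C) ⊓ (∀r.¬C ⊓ ¬B)) unsat w.r.t. T
   all branches close; clash {A, ¬A} at x₀
2. Hence (A ⊓ C) ⊑ (∃r.C ⊔ B): entailed.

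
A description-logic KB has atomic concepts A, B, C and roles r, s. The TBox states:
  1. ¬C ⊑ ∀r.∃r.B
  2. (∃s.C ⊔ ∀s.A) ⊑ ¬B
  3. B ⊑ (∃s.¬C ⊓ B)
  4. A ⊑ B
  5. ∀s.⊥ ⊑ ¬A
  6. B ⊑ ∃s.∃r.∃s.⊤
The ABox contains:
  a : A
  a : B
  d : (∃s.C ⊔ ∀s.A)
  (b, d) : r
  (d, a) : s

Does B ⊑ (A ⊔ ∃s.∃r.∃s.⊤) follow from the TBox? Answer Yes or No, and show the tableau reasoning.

Yes

1. B ⊑ (A ⊔ ∃s.∃r.∃s.⊤)  ⇔  (B ⊓ (¬A ⊓ ∀s.∀r.∀s.⊥)) unsat w.r.t. T
   all branches close; clash {B, ¬B} at x₀
2. Hence B ⊑ (A ⊔ ∃s.∃r.∃s.⊤): entailed.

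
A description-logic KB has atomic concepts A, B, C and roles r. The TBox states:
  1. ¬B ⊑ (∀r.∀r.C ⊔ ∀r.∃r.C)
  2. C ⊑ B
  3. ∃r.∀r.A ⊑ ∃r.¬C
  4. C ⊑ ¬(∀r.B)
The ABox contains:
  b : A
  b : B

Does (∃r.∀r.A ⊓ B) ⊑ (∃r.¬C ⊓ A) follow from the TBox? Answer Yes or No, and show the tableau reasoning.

1. (∃r.∀r.A ⊓ B) ⊑ (∃r.¬C ⊓ A)  ⇔  ((∃r.∀r.A ⊓ B) ⊓ (∀r.C ⊔ ¬A)) unsat w.r.t. T
   apply at x₀: ∃r.∀r.A⊑∃r.¬C
   open: L(x₀) ⊇ {B, ¬A, ¬C, ∃r.¬C, ∃r.∀r.A} (+ ∃-successors)
2. Hence (∃r.∀r.A ⊓ B) ⊑ (∃r.¬C ⊓ A): not entailed.

No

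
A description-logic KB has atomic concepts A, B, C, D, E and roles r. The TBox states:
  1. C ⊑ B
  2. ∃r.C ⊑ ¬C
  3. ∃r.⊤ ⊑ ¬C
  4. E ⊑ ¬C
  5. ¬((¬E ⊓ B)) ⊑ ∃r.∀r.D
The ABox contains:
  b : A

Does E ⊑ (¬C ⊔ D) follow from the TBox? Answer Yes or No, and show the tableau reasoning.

1. E ⊑ (¬C ⊔ D)  ⇔  (E ⊓ (C ⊓ ¬D)) unsat w.r.t. T
   all branches close; clash {C, ¬C} at x₀
2. Hence E ⊑ (¬C ⊔ D): entailed.

Yes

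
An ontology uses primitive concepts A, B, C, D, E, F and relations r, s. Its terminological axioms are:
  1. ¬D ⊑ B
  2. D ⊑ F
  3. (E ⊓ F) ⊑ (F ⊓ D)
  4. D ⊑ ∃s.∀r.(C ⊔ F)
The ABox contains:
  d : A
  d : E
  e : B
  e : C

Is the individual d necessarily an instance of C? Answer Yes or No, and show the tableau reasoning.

1. d : C?  L(d) = {A, E} ∪ {¬C}
   open: L(d) ⊇ {A, D, E, F, ¬C, …} (+ ∃-successors) — d ∉ C possible
2. Hence d : C: not entailed.

No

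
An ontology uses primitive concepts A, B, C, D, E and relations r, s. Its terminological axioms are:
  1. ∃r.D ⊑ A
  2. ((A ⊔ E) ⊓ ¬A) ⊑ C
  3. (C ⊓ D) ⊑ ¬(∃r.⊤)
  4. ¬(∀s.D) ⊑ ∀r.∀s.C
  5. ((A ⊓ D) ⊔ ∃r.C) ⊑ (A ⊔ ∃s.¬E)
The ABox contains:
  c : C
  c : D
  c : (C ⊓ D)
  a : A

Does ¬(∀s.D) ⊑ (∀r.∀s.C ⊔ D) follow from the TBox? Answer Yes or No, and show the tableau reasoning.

1. ¬(∀s.D) ⊑ (∀r.∀s.C ⊔ D)  ⇔  (∃s.¬D ⊓ (∃r.∃s.¬C ⊓ ¬D)) unsat w.r.t. T
   all branches close; clash ⊥ at an ∃-successor
2. Hence ¬(∀s.D) ⊑ (∀r.∀s.C ⊔ D): entailed.

Yes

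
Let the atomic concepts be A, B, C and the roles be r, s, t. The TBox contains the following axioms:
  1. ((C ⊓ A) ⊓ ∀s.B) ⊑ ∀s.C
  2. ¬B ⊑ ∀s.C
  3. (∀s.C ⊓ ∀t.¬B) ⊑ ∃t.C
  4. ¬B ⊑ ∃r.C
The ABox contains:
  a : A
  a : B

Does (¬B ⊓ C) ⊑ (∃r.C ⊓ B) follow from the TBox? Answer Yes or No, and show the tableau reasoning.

No

1. (¬B ⊓ C) ⊑ (∃r.C ⊓ B)  ⇔  ((¬B ⊓ C) ⊓ (∀r.¬C ⊔ ¬B)) unsat w.r.t. T
   apply at x₀: ¬B⊑∀s.C; ¬B⊑∃r.C
   open: L(x₀) ⊇ {C, ¬B, ∀s.C, ∃r.C, ∃t.B} (+ ∃-successors)
2. Hence (¬B ⊓ C) ⊑ (∃r.C ⊓ B): not entailed.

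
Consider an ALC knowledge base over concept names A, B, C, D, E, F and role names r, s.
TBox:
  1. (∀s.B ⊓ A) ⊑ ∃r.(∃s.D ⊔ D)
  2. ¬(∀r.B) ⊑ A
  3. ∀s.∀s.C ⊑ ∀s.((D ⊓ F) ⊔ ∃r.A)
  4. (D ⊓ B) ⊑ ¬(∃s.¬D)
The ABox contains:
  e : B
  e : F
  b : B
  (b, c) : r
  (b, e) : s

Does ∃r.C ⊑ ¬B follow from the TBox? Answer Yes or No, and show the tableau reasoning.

No

1. ∃r.C ⊑ ¬B  ⇔  (∃r.C ⊓ B) unsat w.r.t. T
   open: L(x₀) ⊇ {B, ¬D, ∀r.B, ∃r.C, ∃s.¬B, …} (+ ∃-successors)
2. Hence ∃r.C ⊑ ¬B: not entailed.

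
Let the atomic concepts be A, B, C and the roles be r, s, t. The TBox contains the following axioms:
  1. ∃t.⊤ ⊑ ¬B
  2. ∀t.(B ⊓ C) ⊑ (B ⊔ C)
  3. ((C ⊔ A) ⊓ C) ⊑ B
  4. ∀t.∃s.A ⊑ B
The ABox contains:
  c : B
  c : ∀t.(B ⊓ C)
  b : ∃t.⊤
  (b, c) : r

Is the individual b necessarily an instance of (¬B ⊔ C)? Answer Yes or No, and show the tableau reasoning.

1. b : (¬B ⊔ C)?  L(b) = {∃t.⊤} ∪ {(B ⊓ ¬C)}
   clash {B, ¬B} at b — b ∈ (¬B ⊔ C)
2. Hence b : (¬B ⊔ C): entailed.

Yes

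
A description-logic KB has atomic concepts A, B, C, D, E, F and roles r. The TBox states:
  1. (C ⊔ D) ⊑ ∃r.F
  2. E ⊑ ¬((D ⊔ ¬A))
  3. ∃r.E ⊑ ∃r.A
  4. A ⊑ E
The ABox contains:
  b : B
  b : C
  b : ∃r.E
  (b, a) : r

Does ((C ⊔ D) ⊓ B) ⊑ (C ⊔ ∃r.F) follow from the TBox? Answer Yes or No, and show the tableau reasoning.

Yes

1. ((C ⊔ D) ⊓ B) ⊑ (C ⊔ ∃r.F)  ⇔  (((C ⊔ D) ⊓ B) ⊓ (¬C ⊓ ∀r.¬F)) unsat w.r.t. T
   all branches close; clash {D, ¬D} at x₀
2. Hence ((C ⊔ D) ⊓ B) ⊑ (C ⊔ ∃r.F): entailed.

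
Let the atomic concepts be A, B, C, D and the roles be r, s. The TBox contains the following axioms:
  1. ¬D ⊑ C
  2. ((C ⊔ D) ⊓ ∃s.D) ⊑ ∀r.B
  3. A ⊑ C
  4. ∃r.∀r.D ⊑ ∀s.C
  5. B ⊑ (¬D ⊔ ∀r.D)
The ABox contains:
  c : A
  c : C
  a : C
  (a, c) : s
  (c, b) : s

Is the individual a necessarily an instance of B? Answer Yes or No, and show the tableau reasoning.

No

1. a : B?  L(a) = {C} ∪ {¬B}
   open: L(a) ⊇ {C, ¬B, ∀r.∃r.¬D, ∀s.¬D} — a ∉ B possible
2. Hence a : B: not entailed.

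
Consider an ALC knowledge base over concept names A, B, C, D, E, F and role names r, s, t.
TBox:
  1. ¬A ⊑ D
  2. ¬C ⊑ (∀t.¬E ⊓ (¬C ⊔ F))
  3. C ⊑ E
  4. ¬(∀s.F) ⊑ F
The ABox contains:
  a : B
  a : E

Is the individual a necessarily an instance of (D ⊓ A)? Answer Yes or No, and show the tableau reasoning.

1. a : (D ⊓ A)?  L(a) = {B, E} ∪ {(¬D ⊔ ¬A)}
   open: L(a) ⊇ {A, B, C, E, ¬D, …} — a ∉ (D ⊓ A) possible
2. Hence a : (D ⊓ A): not entailed.

No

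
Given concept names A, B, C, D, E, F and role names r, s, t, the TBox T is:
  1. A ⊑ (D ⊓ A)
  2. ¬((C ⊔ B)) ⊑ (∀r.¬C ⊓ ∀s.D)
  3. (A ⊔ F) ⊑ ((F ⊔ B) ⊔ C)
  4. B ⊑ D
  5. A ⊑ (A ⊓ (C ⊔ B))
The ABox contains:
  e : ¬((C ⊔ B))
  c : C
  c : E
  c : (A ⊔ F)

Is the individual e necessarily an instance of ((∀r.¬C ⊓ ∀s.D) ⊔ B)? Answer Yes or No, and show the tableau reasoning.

1. e : ((∀r.¬C ⊓ ∀s.D) ⊔ B)?  L(e) = {¬((C ⊔ B))} ∪ {((∃r.C ⊔ ∃s.¬D) ⊓ ¬B)}
   clash {C, ¬C} at e — e ∈ ((∀r.¬C ⊓ ∀s.D) ⊔ B)
2. Hence e : ((∀r.¬C ⊓ ∀s.D) ⊔ B): entailed.

Yes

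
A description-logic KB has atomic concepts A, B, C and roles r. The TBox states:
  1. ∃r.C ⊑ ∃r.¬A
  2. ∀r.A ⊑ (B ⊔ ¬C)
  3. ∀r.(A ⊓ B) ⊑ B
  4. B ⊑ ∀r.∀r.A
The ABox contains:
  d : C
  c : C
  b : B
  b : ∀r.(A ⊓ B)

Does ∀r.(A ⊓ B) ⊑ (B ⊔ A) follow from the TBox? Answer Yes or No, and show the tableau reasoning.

Yes

1. ∀r.(A ⊓ B) ⊑ (B ⊔ A)  ⇔  (∀r.(A ⊓ B) ⊓ (¬B ⊓ ¬A)) unsat w.r.t. T
   all branches close; clash {B, ¬B} at x₀
2. Hence ∀r.(A ⊓ B) ⊑ (B ⊔ A): entailed.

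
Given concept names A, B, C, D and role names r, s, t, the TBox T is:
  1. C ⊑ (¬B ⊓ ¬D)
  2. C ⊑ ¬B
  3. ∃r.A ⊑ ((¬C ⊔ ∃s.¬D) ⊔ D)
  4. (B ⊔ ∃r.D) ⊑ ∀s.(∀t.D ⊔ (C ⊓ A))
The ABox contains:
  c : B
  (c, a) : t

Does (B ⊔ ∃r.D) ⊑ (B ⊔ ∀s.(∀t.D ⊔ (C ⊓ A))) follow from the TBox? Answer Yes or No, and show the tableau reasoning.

Yes

1. (B ⊔ ∃r.D) ⊑ (B ⊔ ∀s.(∀t.D ⊔ (C ⊓ A)))  ⇔  ((B ⊔ ∃r.D) ⊓ (¬B ⊓ ∃s.(∃t.¬D ⊓ (¬C ⊔ ¬A)))) unsat w.r.t. T
   all branches close; clash {D, ¬D} at x₀
2. Hence (B ⊔ ∃r.D) ⊑ (B ⊔ ∀s.(∀t.D ⊔ (C ⊓ A))): entailed.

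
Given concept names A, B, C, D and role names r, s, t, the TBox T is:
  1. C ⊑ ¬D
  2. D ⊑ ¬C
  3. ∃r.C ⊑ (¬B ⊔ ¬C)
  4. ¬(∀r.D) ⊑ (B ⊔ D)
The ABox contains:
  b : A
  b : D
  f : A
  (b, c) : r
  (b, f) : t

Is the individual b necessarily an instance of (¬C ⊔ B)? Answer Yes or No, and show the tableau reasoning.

Yes

1. b : (¬C ⊔ B)?  L(b) = {A, D} ∪ {(C ⊓ ¬B)}
   clash {D, ¬D} at b — b ∈ (¬C ⊔ B)
2. Hence b : (¬C ⊔ B): entailed.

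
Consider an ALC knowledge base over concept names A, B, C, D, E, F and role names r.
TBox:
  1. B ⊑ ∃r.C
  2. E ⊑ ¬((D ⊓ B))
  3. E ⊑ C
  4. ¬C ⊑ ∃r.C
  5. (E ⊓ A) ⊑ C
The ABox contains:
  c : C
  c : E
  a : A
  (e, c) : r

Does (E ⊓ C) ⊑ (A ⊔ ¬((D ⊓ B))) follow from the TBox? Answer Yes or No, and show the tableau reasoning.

1. (E ⊓ C) ⊑ (A ⊔ ¬((D ⊓ B)))  ⇔  ((E ⊓ C) ⊓ (¬A ⊓ (D ⊓ B))) unsat w.r.t. T
   all branches close; clash {B, ¬B} at x₀
2. Hence (E ⊓ C) ⊑ (A ⊔ ¬((D ⊓ B))): entailed.

Yes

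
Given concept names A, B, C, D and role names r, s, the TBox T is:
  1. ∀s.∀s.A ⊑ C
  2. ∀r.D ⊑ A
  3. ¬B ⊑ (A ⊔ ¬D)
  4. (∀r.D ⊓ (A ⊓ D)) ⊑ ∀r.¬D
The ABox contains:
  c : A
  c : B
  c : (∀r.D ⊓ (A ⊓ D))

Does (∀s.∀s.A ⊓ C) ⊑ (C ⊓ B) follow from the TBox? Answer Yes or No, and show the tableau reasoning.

1. (∀s.∀s.A ⊓ C) ⊑ (C ⊓ B)  ⇔  ((∀s.∀s.A ⊓ C) ⊓ (¬C ⊔ ¬B)) unsat w.r.t. T
   open: L(x₀) ⊇ {A, C, ¬B, ∀s.∀s.A, ∃r.¬D} (+ ∃-successors)
2. Hence (∀s.∀s.A ⊓ C) ⊑ (C ⊓ B): not entailed.

No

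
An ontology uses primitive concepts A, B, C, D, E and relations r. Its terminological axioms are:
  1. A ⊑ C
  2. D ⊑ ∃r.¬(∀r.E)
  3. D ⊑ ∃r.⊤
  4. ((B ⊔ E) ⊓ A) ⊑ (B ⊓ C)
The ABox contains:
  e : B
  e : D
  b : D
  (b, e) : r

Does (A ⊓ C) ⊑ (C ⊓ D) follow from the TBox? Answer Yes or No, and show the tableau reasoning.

No

1. (A ⊓ C) ⊑ (C ⊓ D)  ⇔  ((A ⊓ C) ⊓ (¬C ⊔ ¬D)) unsat w.r.t. T
   open: L(x₀) ⊇ {A, C, ¬B, ¬D, ¬E}
2. Hence (A ⊓ C) ⊑ (C ⊓ D): not entailed.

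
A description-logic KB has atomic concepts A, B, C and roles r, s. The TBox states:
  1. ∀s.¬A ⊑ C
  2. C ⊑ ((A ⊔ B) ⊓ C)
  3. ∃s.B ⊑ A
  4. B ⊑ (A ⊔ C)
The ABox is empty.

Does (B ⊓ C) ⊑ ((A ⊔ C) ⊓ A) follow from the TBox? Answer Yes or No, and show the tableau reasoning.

No

1. (B ⊓ C) ⊑ ((A ⊔ C) ⊓ A)  ⇔  ((B ⊓ C) ⊓ ((¬A ⊓ ¬C) ⊔ ¬A)) unsat w.r.t. T
   apply at x₀: C⊑((A ⊔ B) ⊓ C); B⊑(A ⊔ C)
   open: L(x₀) ⊇ {B, C, ¬A, ∀s.¬B}
2. Hence (B ⊓ C) ⊑ ((A ⊔ C) ⊓ A): not entailed.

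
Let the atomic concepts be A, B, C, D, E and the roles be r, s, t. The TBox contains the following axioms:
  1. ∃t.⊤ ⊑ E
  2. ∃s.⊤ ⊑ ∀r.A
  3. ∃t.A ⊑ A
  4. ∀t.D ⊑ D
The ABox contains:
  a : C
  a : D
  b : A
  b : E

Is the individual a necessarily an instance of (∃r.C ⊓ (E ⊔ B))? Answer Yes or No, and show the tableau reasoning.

1. a : (∃r.C ⊓ (E ⊔ B))?  L(a) = {C, D} ∪ {(∀r.¬C ⊔ (¬E ⊓ ¬B))}
   open: L(a) ⊇ {C, D, ∀r.¬C, ∀s.⊥, ∀t.¬A, …} — a ∉ (∃r.C ⊓ (E ⊔ B)) possible
2. Hence a : (∃r.C ⊓ (E ⊔ B)): not entailed.

No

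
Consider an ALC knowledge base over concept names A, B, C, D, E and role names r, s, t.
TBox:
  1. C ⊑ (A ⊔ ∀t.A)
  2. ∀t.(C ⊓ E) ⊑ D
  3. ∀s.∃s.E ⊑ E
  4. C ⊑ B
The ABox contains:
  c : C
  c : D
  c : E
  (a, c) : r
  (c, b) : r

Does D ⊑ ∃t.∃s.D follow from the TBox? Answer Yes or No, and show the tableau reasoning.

No

1. D ⊑ ∃t.∃s.D  ⇔  (D ⊓ ∀t.∀s.¬D) unsat w.r.t. T
   open: L(x₀) ⊇ {D, ¬C, ∀t.∀s.¬D, ∃s.∀s.¬E} (+ ∃-successors)
2. Hence D ⊑ ∃t.∃s.D: not entailed.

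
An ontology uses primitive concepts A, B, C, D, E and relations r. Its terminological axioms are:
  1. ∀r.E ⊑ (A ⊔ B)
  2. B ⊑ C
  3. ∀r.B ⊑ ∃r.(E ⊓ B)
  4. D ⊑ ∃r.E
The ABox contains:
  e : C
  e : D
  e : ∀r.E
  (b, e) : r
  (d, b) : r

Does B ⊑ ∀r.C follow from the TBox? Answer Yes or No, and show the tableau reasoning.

1. B ⊑ ∀r.C  ⇔  (B ⊓ ∃r.¬C) unsat w.r.t. T
   apply at x₀: B⊑C
   open: L(x₀) ⊇ {B, C, ¬D, ∃r.¬B, ∃r.¬C, …} (+ ∃-successors)
2. Hence B ⊑ ∀r.C: not entailed.

No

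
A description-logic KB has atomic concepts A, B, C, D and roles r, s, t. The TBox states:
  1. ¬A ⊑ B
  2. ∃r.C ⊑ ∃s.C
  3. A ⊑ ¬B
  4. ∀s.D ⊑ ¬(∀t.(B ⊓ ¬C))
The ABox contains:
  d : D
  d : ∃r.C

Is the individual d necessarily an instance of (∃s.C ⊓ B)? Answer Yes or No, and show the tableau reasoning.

No

1. d : (∃s.C ⊓ B)?  L(d) = {D, ∃r.C} ∪ {(∀s.¬C ⊔ ¬B)}
   apply at d: ∃r.C⊑∃s.C
   open: L(d) ⊇ {A, D, ¬B, ∃r.C, ∃s.C, …} (+ ∃-successors) — d ∉ (∃s.C ⊓ B) possible
2. Hence d : (∃s.C ⊓ B): not entailed.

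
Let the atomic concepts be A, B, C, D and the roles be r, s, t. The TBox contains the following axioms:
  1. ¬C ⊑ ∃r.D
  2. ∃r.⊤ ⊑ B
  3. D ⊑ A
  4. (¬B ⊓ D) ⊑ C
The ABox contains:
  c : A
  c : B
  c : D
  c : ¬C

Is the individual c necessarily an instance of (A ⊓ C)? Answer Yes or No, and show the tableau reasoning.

No

1. c : (A ⊓ C)?  L(c) = {A, B, D, ¬C} ∪ {(¬A ⊔ ¬C)}
   apply at c: ¬C⊑∃r.D
   open: L(c) ⊇ {A, B, D, ¬C, ∃r.D} (+ ∃-successors) — c ∉ (A ⊓ C) possible
2. Hence c : (A ⊓ C): not entailed.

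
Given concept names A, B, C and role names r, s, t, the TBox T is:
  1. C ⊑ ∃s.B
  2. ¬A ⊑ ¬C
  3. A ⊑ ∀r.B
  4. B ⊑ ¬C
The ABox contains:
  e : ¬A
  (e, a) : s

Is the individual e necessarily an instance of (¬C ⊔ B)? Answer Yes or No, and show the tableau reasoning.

Yes

1. e : (¬C ⊔ B)?  L(e) = {¬A} ∪ {(C ⊓ ¬B)}
   clash {C, ¬C} at e — e ∈ (¬C ⊔ B)
2. Hence e : (¬C ⊔ B): entailed.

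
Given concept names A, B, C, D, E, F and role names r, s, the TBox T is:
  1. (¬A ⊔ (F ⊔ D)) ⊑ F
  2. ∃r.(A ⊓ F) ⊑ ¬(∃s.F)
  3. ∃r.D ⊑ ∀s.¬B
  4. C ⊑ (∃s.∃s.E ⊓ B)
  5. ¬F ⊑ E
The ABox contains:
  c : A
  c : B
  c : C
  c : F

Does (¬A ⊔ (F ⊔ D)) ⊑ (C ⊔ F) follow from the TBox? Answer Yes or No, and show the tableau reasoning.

1. (¬A ⊔ (F ⊔ D)) ⊑ (C ⊔ F)  ⇔  ((¬A ⊔ (F ⊔ D)) ⊓ (¬C ⊓ ¬F)) unsat w.r.t. T
   all branches close; clash {F, ¬F} at x₀
2. Hence (¬A ⊔ (F ⊔ D)) ⊑ (C ⊔ F): entailed.

Yes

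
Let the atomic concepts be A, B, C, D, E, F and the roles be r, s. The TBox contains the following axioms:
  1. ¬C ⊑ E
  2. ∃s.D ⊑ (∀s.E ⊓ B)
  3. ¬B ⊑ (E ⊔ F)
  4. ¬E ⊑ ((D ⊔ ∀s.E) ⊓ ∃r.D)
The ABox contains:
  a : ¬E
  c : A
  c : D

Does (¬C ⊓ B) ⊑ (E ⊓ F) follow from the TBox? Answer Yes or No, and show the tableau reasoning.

No

1. (¬C ⊓ B) ⊑ (E ⊓ F)  ⇔  ((¬C ⊓ B) ⊓ (¬E ⊔ ¬F)) unsat w.r.t. T
   apply at x₀: ¬C⊑E
   open: L(x₀) ⊇ {B, E, ¬C, ¬F, ∀s.¬D}
2. Hence (¬C ⊓ B) ⊑ (E ⊓ F): not entailed.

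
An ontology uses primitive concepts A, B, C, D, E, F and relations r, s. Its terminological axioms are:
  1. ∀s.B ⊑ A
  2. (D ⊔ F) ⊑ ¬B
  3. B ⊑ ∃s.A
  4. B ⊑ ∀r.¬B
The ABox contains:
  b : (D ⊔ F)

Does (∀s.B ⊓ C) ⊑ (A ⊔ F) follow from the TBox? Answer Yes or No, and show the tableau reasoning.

Yes

1. (∀s.B ⊓ C) ⊑ (A ⊔ F)  ⇔  ((∀s.B ⊓ C) ⊓ (¬A ⊓ ¬F)) unsat w.r.t. T
   all branches close; clash {A, ¬A} at x₀
2. Hence (∀s.B ⊓ C) ⊑ (A ⊔ F): entailed.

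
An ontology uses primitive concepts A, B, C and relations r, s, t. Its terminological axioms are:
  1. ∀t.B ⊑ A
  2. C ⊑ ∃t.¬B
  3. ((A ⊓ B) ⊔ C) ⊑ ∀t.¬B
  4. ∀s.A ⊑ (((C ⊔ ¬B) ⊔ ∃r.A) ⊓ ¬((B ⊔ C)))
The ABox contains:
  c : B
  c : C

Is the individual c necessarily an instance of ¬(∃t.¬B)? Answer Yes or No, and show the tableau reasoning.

1. c : ¬(∃t.¬B)?  L(c) = {B, C} ∪ {∃t.¬B}
   open: L(c) ⊇ {B, C, ∀t.¬B, ∃s.¬A, ∃t.¬B} (+ ∃-successors) — c ∉ ¬(∃t.¬B) possible
2. Hence c : ¬(∃t.¬B): not entailed.

No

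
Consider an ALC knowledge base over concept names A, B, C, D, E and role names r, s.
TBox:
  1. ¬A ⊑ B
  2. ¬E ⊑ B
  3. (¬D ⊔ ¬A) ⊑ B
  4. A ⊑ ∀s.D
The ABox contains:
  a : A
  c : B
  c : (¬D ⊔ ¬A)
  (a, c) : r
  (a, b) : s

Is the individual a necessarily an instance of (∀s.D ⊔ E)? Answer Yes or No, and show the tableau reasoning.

Yes

1. a : (∀s.D ⊔ E)?  L(a) = {A} ∪ {(∃s.¬D ⊓ ¬E)}
   clash {D, ¬D} at an ∃-successor — a ∈ (∀s.D ⊔ E)
2. Hence a : (∀s.D ⊔ E): entailed.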